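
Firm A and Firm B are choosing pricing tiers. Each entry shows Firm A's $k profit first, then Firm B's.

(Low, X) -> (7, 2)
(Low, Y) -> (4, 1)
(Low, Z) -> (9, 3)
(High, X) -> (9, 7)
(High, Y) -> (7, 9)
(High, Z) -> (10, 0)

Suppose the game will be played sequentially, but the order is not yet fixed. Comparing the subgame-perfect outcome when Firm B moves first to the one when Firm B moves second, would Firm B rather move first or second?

first

If Firm A leads: Firm B's best replies are Low→Z, High→Y; Firm A's induced payoffs 9, 7; outcome (Low, Z), payoffs (9, 3).
If Firm B leads: Firm A's best replies are X→High, Y→High, Z→High; Firm B's induced payoffs 7, 9, 0; outcome (High, Y), payoffs (7, 9).
Firm B gets 9 moving first and 3 moving second, so Firm B prefers to move first.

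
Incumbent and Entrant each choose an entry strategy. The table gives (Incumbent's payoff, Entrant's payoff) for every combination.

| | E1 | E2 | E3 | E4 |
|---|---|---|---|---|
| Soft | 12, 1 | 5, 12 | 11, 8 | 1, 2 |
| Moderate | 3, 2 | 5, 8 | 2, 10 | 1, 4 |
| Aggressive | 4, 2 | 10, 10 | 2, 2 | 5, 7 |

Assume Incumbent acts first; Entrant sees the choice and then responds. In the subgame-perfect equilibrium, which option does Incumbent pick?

Aggressive

Backward induction with Incumbent moving first.
- Soft → Entrant plays E2 (best of 1, 12, 8, 2); Incumbent gets 5.
- Moderate → Entrant plays E3 (best of 2, 8, 10, 4); Incumbent gets 2.
- Aggressive → Entrant plays E2 (best of 2, 10, 2, 7); Incumbent gets 10.
Incumbent's induced payoffs are 5, 2, 10, so Incumbent commits to Aggressive. Subgame-perfect outcome: (Aggressive, E2) with payoffs (10, 10).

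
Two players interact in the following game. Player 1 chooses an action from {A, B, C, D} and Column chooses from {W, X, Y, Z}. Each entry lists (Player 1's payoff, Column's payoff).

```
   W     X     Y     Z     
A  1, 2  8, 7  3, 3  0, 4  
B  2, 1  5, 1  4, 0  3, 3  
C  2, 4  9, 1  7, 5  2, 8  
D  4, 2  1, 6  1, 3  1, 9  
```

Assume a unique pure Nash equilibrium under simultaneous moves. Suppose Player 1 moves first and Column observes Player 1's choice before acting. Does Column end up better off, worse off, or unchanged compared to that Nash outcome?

better off

Solve by backward induction (Player 1 leads).
- A → Column plays X (best of 2, 7, 3, 4); Player 1 gets 8.
- B → Column plays Z (best of 1, 1, 0, 3); Player 1 gets 3.
- C → Column plays Z (best of 4, 1, 5, 8); Player 1 gets 2.
- D → Column plays Z (best of 2, 6, 3, 9); Player 1 gets 1.
Player 1's induced payoffs are 8, 3, 2, 1, so Player 1 commits to A. Subgame-perfect outcome: (A, X) with payoffs (8, 7).
For the simultaneous game, intersect best replies.
Player 1's best replies: W→D; X→C; Y→C; Z→B.
Column's best replies: A→X; B→Z; C→Z; D→Z.
Only (B, Z) has each player best-responding; Nash payoffs (3, 3).
Column earns 7 sequentially versus 3 at the Nash outcome: better off.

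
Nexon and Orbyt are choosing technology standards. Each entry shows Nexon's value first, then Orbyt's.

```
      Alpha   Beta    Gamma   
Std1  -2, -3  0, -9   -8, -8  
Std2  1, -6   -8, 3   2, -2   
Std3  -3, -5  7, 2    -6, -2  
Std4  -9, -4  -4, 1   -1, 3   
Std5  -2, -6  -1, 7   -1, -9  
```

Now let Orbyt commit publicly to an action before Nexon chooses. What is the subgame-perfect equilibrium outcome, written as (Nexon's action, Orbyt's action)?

(Std3, Beta)

Nexon best-responds to each possible Orbyt move:
- Alpha → Nexon plays Std2 (best of -2, 1, -3, -9, -2); Orbyt gets -6.
- Beta → Nexon plays Std3 (best of 0, -8, 7, -4, -1); Orbyt gets 2.
- Gamma → Nexon plays Std2 (best of -8, 2, -6, -1, -1); Orbyt gets -2.
Maximizing over -6, 2, -2, Orbyt chooses Beta. Subgame-perfect outcome: (Std3, Beta) with payoffs (7, 2).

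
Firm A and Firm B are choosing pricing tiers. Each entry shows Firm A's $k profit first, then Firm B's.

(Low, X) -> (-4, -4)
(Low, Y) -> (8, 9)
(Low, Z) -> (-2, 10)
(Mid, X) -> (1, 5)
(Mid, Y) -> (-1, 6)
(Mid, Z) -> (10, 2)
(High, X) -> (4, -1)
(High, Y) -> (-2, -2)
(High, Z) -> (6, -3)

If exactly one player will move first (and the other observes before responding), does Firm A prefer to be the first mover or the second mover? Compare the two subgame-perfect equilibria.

second

If Firm A leads: Firm B's best replies are Low→Z, Mid→Y, High→X; Firm A's induced payoffs -2, -1, 4; outcome (High, X), payoffs (4, -1).
If Firm B leads: Firm A's best replies are X→High, Y→Low, Z→Mid; Firm B's induced payoffs -1, 9, 2; outcome (Low, Y), payoffs (8, 9).
Firm A gets 4 moving first and 8 moving second, so Firm A prefers to move second.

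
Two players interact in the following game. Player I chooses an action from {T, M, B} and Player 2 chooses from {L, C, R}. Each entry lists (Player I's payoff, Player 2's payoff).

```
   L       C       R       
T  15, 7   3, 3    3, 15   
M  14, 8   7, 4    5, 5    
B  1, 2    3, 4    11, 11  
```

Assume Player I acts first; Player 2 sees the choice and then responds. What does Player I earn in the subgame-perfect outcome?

14

Backward induction with Player I moving first.
- T: BR = R, leader payoff 3.
- M: BR = L, leader payoff 14.
- B: BR = R, leader payoff 11.
Among 3, 14, 11, the best is 14 at M. Subgame-perfect outcome: (M, L) with payoffs (14, 8).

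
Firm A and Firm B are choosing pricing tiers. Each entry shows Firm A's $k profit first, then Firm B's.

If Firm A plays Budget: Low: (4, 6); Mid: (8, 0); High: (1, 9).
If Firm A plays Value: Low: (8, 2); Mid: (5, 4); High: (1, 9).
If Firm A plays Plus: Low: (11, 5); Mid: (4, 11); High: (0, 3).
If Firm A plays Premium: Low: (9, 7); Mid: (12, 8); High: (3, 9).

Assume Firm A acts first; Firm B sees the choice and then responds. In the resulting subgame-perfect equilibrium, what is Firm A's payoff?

4

Solve by backward induction (Firm A leads).
- Budget: BR = High, leader payoff 1.
- Value: BR = High, leader payoff 1.
- Plus: BR = Mid, leader payoff 4.
- Premium: BR = High, leader payoff 3.
Maximizing over 1, 1, 4, 3, Firm A chooses Plus. Subgame-perfect outcome: (Plus, Mid) with payoffs (4, 11).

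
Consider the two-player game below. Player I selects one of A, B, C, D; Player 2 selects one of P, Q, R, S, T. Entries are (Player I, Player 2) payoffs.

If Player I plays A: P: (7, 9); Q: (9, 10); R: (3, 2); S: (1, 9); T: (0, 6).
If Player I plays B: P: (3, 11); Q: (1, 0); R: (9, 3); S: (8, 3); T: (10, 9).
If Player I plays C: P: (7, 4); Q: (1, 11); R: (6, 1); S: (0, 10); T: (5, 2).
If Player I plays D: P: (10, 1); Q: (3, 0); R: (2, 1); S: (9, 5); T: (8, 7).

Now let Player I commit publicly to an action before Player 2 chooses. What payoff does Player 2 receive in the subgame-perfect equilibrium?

Solve by backward induction (Player I leads).
- A: BR = Q, leader payoff 9.
- B: BR = P, leader payoff 3.
- C: BR = Q, leader payoff 1.
- D: BR = T, leader payoff 8.
Player I's induced payoffs are 9, 3, 1, 8, so Player I commits to A. Subgame-perfect outcome: (A, Q) with payoffs (9, 10).

10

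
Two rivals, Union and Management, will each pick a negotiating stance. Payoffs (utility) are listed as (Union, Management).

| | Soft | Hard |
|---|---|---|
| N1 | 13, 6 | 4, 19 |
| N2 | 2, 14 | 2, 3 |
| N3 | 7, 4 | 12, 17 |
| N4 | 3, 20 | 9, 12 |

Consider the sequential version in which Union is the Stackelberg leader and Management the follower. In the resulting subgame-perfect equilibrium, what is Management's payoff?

Backward induction with Union moving first.
- N1: Management compares 6, 19 and picks Hard; Union would get 4.
- N2: Management compares 14, 3 and picks Soft; Union would get 2.
- N3: Management compares 4, 17 and picks Hard; Union would get 12.
- N4: Management compares 20, 12 and picks Soft; Union would get 3.
Union's induced payoffs are 4, 2, 12, 3, so Union commits to N3. Subgame-perfect outcome: (N3, Hard) with payoffs (12, 17).

17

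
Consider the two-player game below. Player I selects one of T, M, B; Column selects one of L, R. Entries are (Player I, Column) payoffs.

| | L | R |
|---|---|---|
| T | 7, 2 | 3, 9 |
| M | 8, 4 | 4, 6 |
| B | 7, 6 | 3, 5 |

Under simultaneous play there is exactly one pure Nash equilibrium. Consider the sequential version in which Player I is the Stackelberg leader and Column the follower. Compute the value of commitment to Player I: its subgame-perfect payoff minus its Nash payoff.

Backward induction with Player I moving first.
- T: BR = R, leader payoff 3.
- M: BR = R, leader payoff 4.
- B: BR = L, leader payoff 7.
Maximizing over 3, 4, 7, Player I chooses B. Subgame-perfect outcome: (B, L) with payoffs (7, 6).
Under simultaneous play:
Player I's best replies: L→M; R→M.
Column's best replies: T→R; M→R; B→L.
Only (M, R) has each player best-responding; Nash payoffs (4, 6).
Player I's commitment gain: 7 − 4 = 3.

3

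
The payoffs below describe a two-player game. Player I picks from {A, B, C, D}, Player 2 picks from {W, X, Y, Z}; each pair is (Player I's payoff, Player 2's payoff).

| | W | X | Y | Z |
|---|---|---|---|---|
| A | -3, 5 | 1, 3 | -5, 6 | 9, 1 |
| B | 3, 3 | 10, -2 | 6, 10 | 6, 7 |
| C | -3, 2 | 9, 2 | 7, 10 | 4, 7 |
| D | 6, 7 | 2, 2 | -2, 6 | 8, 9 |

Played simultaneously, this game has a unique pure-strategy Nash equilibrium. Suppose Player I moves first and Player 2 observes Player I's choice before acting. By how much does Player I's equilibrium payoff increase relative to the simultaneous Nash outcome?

1

Solve by backward induction (Player I leads).
- A → Player 2 plays Y (best of 5, 3, 6, 1); Player I gets -5.
- B → Player 2 plays Y (best of 3, -2, 10, 7); Player I gets 6.
- C → Player 2 plays Y (best of 2, 2, 10, 7); Player I gets 7.
- D → Player 2 plays Z (best of 7, 2, 6, 9); Player I gets 8.
Maximizing over -5, 6, 7, 8, Player I chooses D. Subgame-perfect outcome: (D, Z) with payoffs (8, 9).
Now find the simultaneous Nash equilibrium.
Player I's best replies: W→D; X→B; Y→C; Z→A.
Player 2's best replies: A→Y; B→Y; C→Y; D→Z.
Only (C, Y) has each player best-responding; Nash payoffs (7, 10).
Player I's commitment gain: 8 − 7 = 1.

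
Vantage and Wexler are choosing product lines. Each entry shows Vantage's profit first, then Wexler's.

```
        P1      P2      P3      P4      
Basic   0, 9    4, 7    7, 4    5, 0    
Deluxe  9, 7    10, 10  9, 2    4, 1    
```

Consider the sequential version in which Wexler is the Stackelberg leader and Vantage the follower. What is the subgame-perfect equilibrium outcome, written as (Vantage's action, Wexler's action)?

(Deluxe, P2)

Work backward from Vantage's decision.
- P1: Vantage compares 0, 9 and picks Deluxe; Wexler would get 7.
- P2: Vantage compares 4, 10 and picks Deluxe; Wexler would get 10.
- P3: Vantage compares 7, 9 and picks Deluxe; Wexler would get 2.
- P4: Vantage compares 5, 4 and picks Basic; Wexler would get 0.
Wexler's induced payoffs are 7, 10, 2, 0, so Wexler commits to P2. Subgame-perfect outcome: (Deluxe, P2) with payoffs (10, 10).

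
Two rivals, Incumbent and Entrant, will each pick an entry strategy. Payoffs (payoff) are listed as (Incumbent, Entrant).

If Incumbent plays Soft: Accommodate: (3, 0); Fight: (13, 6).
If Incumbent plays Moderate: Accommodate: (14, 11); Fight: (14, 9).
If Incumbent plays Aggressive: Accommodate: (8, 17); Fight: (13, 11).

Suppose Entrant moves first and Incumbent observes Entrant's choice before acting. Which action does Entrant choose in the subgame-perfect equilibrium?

Accommodate

Work backward from Incumbent's decision.
- Accommodate: BR = Moderate, leader payoff 11.
- Fight: BR = Moderate, leader payoff 9.
Among 11, 9, the best is 11 at Accommodate. Subgame-perfect outcome: (Moderate, Accommodate) with payoffs (14, 11).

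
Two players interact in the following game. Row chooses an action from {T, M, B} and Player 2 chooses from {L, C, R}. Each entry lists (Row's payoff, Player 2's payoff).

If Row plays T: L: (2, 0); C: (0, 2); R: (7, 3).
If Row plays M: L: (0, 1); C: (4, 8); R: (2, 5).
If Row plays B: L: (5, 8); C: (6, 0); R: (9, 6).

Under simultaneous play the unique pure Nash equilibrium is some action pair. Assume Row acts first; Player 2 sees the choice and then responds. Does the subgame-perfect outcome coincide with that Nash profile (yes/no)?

no

Backward induction with Row moving first.
- T: Player 2 compares 0, 2, 3 and picks R; Row would get 7.
- M: Player 2 compares 1, 8, 5 and picks C; Row would get 4.
- B: Player 2 compares 8, 0, 6 and picks L; Row would get 5.
Among 7, 4, 5, the best is 7 at T. Subgame-perfect outcome: (T, R) with payoffs (7, 3).
Now find the simultaneous Nash equilibrium.
Row's best replies: L→B; C→B; R→B.
Player 2's best replies: T→R; M→C; B→L.
The unique mutual best reply is (B, L), giving (5, 8).
Sequential outcome (T, R) differs from the Nash profile (B, L).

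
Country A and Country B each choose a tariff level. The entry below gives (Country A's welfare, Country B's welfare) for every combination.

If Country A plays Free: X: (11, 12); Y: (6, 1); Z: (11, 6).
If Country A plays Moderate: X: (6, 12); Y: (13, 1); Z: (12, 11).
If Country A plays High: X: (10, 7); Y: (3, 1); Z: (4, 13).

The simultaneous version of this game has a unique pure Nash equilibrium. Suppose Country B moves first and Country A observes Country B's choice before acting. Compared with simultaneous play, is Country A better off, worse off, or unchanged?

unchanged

Solve by backward induction (Country B leads).
- X: Country A compares 11, 6, 10 and picks Free; Country B would get 12.
- Y: Country A compares 6, 13, 3 and picks Moderate; Country B would get 1.
- Z: Country A compares 11, 12, 4 and picks Moderate; Country B would get 11.
Country B's induced payoffs are 12, 1, 11, so Country B commits to X. Subgame-perfect outcome: (Free, X) with payoffs (11, 12).
Under simultaneous play:
Country A's best replies: X→Free; Y→Moderate; Z→Moderate.
Country B's best replies: Free→X; Moderate→X; High→Z.
Only (Free, X) has each player best-responding; Nash payoffs (11, 12).
Country A earns 11 sequentially versus 11 at the Nash outcome: unchanged.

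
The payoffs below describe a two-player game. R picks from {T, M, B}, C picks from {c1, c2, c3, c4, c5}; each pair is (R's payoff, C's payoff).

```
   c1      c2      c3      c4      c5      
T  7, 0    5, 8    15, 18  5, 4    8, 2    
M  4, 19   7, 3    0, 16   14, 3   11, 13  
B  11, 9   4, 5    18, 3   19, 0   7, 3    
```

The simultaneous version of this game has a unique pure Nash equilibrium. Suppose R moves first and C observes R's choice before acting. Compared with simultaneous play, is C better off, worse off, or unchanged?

Solve by backward induction (R leads).
- T: C compares 0, 8, 18, 4, 2 and picks c3; R would get 15.
- M: C compares 19, 3, 16, 3, 13 and picks c1; R would get 4.
- B: C compares 9, 5, 3, 0, 3 and picks c1; R would get 11.
Maximizing over 15, 4, 11, R chooses T. Subgame-perfect outcome: (T, c3) with payoffs (15, 18).
For the simultaneous game, intersect best replies.
R's best replies: c1→B; c2→M; c3→B; c4→B; c5→M.
C's best replies: T→c3; M→c1; B→c1.
The unique mutual best reply is (B, c1), giving (11, 9).
C earns 18 sequentially versus 9 at the Nash outcome: better off.

better off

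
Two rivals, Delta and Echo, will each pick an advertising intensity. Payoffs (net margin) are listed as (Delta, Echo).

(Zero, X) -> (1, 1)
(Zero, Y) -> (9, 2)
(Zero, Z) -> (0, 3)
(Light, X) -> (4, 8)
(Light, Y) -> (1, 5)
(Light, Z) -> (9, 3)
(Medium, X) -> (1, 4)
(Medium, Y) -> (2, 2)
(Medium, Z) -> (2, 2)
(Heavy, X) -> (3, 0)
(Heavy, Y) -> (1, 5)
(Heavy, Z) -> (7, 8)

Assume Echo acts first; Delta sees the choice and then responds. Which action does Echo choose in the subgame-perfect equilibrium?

X

Solve by backward induction (Echo leads).
- X: Delta compares 1, 4, 1, 3 and picks Light; Echo would get 8.
- Y: Delta compares 9, 1, 2, 1 and picks Zero; Echo would get 2.
- Z: Delta compares 0, 9, 2, 7 and picks Light; Echo would get 3.
Echo's induced payoffs are 8, 2, 3, so Echo commits to X. Subgame-perfect outcome: (Light, X) with payoffs (4, 8).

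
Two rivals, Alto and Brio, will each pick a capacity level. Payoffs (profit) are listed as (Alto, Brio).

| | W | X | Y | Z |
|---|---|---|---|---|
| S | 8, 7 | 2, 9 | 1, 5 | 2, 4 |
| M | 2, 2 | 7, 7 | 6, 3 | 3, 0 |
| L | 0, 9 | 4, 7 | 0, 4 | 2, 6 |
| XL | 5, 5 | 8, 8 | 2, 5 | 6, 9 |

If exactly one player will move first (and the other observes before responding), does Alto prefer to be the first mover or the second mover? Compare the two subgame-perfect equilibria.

If Alto leads: Brio's best replies are S→X, M→X, L→W, XL→Z; Alto's induced payoffs 2, 7, 0, 6; outcome (M, X), payoffs (7, 7).
If Brio leads: Alto's best replies are W→S, X→XL, Y→M, Z→XL; Brio's induced payoffs 7, 8, 3, 9; outcome (XL, Z), payoffs (6, 9).
Alto gets 7 moving first and 6 moving second, so Alto prefers to move first.

first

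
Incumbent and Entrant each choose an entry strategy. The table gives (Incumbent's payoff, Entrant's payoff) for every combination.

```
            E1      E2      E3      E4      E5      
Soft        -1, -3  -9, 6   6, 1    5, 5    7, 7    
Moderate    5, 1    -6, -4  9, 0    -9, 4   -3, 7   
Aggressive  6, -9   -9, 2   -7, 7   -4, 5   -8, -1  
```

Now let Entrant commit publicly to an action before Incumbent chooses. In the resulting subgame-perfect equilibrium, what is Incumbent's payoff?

Work backward from Incumbent's decision.
- E1: Incumbent compares -1, 5, 6 and picks Aggressive; Entrant would get -9.
- E2: Incumbent compares -9, -6, -9 and picks Moderate; Entrant would get -4.
- E3: Incumbent compares 6, 9, -7 and picks Moderate; Entrant would get 0.
- E4: Incumbent compares 5, -9, -4 and picks Soft; Entrant would get 5.
- E5: Incumbent compares 7, -3, -8 and picks Soft; Entrant would get 7.
Entrant's induced payoffs are -9, -4, 0, 5, 7, so Entrant commits to E5. Subgame-perfect outcome: (Soft, E5) with payoffs (7, 7).

7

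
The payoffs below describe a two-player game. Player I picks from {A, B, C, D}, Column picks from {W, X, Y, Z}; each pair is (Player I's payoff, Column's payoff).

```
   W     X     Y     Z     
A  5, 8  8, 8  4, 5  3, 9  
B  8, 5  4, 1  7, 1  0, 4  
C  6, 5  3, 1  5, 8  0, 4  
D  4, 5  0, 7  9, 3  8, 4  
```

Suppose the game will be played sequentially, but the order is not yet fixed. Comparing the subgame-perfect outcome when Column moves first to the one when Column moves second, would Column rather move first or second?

If Player I leads: Column's best replies are A→Z, B→W, C→Y, D→X; Player I's induced payoffs 3, 8, 5, 0; outcome (B, W), payoffs (8, 5).
If Column leads: Player I's best replies are W→B, X→A, Y→D, Z→D; Column's induced payoffs 5, 8, 3, 4; outcome (A, X), payoffs (8, 8).
Column gets 8 moving first and 5 moving second, so Column prefers to move first.

first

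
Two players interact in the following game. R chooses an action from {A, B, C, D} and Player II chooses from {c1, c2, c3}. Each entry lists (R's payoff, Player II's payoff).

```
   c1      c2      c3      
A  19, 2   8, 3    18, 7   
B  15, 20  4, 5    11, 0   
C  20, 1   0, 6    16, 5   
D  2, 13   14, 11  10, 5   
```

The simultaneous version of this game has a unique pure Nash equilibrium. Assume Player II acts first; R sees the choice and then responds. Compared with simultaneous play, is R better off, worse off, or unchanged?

Backward induction with Player II moving first.
- c1: BR = C, leader payoff 1.
- c2: BR = D, leader payoff 11.
- c3: BR = A, leader payoff 7.
Player II's induced payoffs are 1, 11, 7, so Player II commits to c2. Subgame-perfect outcome: (D, c2) with payoffs (14, 11).
For the simultaneous game, intersect best replies.
R's best replies: c1→C; c2→D; c3→A.
Player II's best replies: A→c3; B→c1; C→c2; D→c1.
Only (A, c3) has each player best-responding; Nash payoffs (18, 7).
R earns 14 sequentially versus 18 at the Nash outcome: worse off.

worse off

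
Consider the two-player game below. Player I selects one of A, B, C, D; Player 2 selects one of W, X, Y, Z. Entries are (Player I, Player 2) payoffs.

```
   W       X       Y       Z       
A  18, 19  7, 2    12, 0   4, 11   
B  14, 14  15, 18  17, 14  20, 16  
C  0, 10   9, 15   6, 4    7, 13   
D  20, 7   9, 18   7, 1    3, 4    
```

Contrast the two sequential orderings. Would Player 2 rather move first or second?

second

If Player I leads: Player 2's best replies are A→W, B→X, C→X, D→X; Player I's induced payoffs 18, 15, 9, 9; outcome (A, W), payoffs (18, 19).
If Player 2 leads: Player I's best replies are W→D, X→B, Y→B, Z→B; Player 2's induced payoffs 7, 18, 14, 16; outcome (B, X), payoffs (15, 18).
Player 2 gets 18 moving first and 19 moving second, so Player 2 prefers to move second.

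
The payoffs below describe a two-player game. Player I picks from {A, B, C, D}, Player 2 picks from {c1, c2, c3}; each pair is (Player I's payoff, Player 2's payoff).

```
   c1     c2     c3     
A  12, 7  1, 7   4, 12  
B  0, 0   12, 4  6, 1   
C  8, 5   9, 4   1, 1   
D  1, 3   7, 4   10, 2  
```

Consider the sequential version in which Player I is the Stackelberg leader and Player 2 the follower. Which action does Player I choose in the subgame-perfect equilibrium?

Backward induction with Player I moving first.
- A: BR = c3, leader payoff 4.
- B: BR = c2, leader payoff 12.
- C: BR = c1, leader payoff 8.
- D: BR = c2, leader payoff 7.
Maximizing over 4, 12, 8, 7, Player I chooses B. Subgame-perfect outcome: (B, c2) with payoffs (12, 4).

B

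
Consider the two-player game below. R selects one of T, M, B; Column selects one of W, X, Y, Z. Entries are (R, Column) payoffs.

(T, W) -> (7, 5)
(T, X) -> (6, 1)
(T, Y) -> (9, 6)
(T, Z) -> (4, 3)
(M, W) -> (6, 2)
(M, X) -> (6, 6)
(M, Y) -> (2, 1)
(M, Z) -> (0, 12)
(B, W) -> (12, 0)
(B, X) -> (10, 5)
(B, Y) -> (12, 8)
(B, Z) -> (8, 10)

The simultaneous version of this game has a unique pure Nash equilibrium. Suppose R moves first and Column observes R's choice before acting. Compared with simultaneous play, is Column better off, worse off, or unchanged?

Column best-responds to each possible R move:
- T: BR = Y, leader payoff 9.
- M: BR = Z, leader payoff 0.
- B: BR = Z, leader payoff 8.
R's induced payoffs are 9, 0, 8, so R commits to T. Subgame-perfect outcome: (T, Y) with payoffs (9, 6).
For the simultaneous game, intersect best replies.
R's best replies: W→B; X→B; Y→B; Z→B.
Column's best replies: T→Y; M→Z; B→Z.
Only (B, Z) has each player best-responding; Nash payoffs (8, 10).
Column earns 6 sequentially versus 10 at the Nash outcome: worse off.

worse off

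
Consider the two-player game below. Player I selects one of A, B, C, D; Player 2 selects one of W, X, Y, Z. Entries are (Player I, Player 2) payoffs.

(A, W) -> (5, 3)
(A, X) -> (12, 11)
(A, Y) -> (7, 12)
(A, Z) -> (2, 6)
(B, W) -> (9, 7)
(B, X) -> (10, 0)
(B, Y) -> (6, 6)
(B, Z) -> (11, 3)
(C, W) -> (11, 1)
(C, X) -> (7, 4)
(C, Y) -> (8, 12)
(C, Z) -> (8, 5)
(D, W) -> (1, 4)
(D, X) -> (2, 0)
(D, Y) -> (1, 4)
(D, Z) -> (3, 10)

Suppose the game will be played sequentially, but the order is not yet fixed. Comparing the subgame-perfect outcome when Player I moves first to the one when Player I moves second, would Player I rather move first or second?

If Player I leads: Player 2's best replies are A→Y, B→W, C→Y, D→Z; Player I's induced payoffs 7, 9, 8, 3; outcome (B, W), payoffs (9, 7).
If Player 2 leads: Player I's best replies are W→C, X→A, Y→C, Z→B; Player 2's induced payoffs 1, 11, 12, 3; outcome (C, Y), payoffs (8, 12).
Player I gets 9 moving first and 8 moving second, so Player I prefers to move first.

first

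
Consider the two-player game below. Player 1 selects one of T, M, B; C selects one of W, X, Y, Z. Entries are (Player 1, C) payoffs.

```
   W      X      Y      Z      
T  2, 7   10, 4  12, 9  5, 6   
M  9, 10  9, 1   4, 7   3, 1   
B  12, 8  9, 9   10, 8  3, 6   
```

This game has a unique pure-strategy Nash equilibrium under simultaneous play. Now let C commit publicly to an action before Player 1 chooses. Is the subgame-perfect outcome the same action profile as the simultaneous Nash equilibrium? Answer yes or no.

yes

Work backward from Player 1's decision.
- W: Player 1 compares 2, 9, 12 and picks B; C would get 8.
- X: Player 1 compares 10, 9, 9 and picks T; C would get 4.
- Y: Player 1 compares 12, 4, 10 and picks T; C would get 9.
- Z: Player 1 compares 5, 3, 3 and picks T; C would get 6.
Among 8, 4, 9, 6, the best is 9 at Y. Subgame-perfect outcome: (T, Y) with payoffs (12, 9).
For the simultaneous game, intersect best replies.
Player 1's best replies: W→B; X→T; Y→T; Z→T.
C's best replies: T→Y; M→W; B→X.
Only (T, Y) has each player best-responding; Nash payoffs (12, 9).
Sequential outcome (T, Y) coincides with the Nash profile (T, Y).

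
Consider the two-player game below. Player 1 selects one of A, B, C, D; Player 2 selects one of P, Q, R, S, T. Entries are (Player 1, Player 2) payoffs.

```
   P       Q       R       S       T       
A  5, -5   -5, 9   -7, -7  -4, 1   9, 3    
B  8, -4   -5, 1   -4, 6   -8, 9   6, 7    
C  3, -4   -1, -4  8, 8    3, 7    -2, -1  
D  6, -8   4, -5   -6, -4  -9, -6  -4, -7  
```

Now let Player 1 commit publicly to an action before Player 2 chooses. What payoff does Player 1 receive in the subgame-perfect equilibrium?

8

Player 2 best-responds to each possible Player 1 move:
- A → Player 2 plays Q (best of -5, 9, -7, 1, 3); Player 1 gets -5.
- B → Player 2 plays S (best of -4, 1, 6, 9, 7); Player 1 gets -8.
- C → Player 2 plays R (best of -4, -4, 8, 7, -1); Player 1 gets 8.
- D → Player 2 plays R (best of -8, -5, -4, -6, -7); Player 1 gets -6.
Player 1's induced payoffs are -5, -8, 8, -6, so Player 1 commits to C. Subgame-perfect outcome: (C, R) with payoffs (8, 8).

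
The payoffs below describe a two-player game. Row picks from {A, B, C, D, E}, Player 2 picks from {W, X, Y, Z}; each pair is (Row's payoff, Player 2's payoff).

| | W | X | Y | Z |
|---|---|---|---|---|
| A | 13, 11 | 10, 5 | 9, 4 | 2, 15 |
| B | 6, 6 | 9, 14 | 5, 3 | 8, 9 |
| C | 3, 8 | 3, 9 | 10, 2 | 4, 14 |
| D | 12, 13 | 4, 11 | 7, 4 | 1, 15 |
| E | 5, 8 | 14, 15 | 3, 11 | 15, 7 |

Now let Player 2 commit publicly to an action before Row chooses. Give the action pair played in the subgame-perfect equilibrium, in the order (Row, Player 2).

(E, X)

Solve by backward induction (Player 2 leads).
- W: Row compares 13, 6, 3, 12, 5 and picks A; Player 2 would get 11.
- X: Row compares 10, 9, 3, 4, 14 and picks E; Player 2 would get 15.
- Y: Row compares 9, 5, 10, 7, 3 and picks C; Player 2 would get 2.
- Z: Row compares 2, 8, 4, 1, 15 and picks E; Player 2 would get 7.
Player 2's induced payoffs are 11, 15, 2, 7, so Player 2 commits to X. Subgame-perfect outcome: (E, X) with payoffs (14, 15).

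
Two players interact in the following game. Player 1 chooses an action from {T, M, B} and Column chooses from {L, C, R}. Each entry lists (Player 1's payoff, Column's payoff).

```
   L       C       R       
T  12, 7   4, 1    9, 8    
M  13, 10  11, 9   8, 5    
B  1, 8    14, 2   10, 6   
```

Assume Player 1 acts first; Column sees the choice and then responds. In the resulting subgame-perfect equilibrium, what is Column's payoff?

10

Solve by backward induction (Player 1 leads).
- T: Column compares 7, 1, 8 and picks R; Player 1 would get 9.
- M: Column compares 10, 9, 5 and picks L; Player 1 would get 13.
- B: Column compares 8, 2, 6 and picks L; Player 1 would get 1.
Among 9, 13, 1, the best is 13 at M. Subgame-perfect outcome: (M, L) with payoffs (13, 10).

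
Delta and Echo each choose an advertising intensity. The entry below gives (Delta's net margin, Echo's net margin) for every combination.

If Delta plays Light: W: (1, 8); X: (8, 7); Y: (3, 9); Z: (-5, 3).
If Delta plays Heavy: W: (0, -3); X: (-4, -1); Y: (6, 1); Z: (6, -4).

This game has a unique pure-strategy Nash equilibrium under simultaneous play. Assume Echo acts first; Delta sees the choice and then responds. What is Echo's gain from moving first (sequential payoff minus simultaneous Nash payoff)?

Solve by backward induction (Echo leads).
- W: Delta compares 1, 0 and picks Light; Echo would get 8.
- X: Delta compares 8, -4 and picks Light; Echo would get 7.
- Y: Delta compares 3, 6 and picks Heavy; Echo would get 1.
- Z: Delta compares -5, 6 and picks Heavy; Echo would get -4.
Echo's induced payoffs are 8, 7, 1, -4, so Echo commits to W. Subgame-perfect outcome: (Light, W) with payoffs (1, 8).
Now find the simultaneous Nash equilibrium.
Delta's best replies: W→Light; X→Light; Y→Heavy; Z→Heavy.
Echo's best replies: Light→Y; Heavy→Y.
The unique mutual best reply is (Heavy, Y), giving (6, 1).
Echo's commitment gain: 8 − 1 = 7.

7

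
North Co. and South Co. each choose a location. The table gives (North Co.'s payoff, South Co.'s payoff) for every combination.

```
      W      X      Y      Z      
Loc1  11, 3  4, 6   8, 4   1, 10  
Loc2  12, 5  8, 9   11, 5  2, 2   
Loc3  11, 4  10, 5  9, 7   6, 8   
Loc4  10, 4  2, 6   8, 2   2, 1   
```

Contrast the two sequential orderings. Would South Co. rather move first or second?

If North Co. leads: South Co.'s best replies are Loc1→Z, Loc2→X, Loc3→Z, Loc4→X; North Co.'s induced payoffs 1, 8, 6, 2; outcome (Loc2, X), payoffs (8, 9).
If South Co. leads: North Co.'s best replies are W→Loc2, X→Loc3, Y→Loc2, Z→Loc3; South Co.'s induced payoffs 5, 5, 5, 8; outcome (Loc3, Z), payoffs (6, 8).
South Co. gets 8 moving first and 9 moving second, so South Co. prefers to move second.

second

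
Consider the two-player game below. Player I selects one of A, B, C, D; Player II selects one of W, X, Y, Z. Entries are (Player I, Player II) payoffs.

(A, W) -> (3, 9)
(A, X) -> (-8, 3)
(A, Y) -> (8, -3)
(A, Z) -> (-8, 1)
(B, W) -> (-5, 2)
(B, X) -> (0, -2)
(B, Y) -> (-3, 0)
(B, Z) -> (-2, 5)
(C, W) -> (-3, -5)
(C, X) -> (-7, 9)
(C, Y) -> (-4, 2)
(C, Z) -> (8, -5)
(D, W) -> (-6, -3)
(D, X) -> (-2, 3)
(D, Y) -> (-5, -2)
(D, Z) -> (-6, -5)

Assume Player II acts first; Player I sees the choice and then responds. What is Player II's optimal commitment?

W

Backward induction with Player II moving first.
- W: BR = A, leader payoff 9.
- X: BR = B, leader payoff -2.
- Y: BR = A, leader payoff -3.
- Z: BR = C, leader payoff -5.
Maximizing over 9, -2, -3, -5, Player II chooses W. Subgame-perfect outcome: (A, W) with payoffs (3, 9).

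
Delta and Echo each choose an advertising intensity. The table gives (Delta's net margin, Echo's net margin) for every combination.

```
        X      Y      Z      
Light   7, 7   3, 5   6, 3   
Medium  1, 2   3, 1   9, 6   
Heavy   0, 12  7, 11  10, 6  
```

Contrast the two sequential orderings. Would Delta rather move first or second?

If Delta leads: Echo's best replies are Light→X, Medium→Z, Heavy→X; Delta's induced payoffs 7, 9, 0; outcome (Medium, Z), payoffs (9, 6).
If Echo leads: Delta's best replies are X→Light, Y→Heavy, Z→Heavy; Echo's induced payoffs 7, 11, 6; outcome (Heavy, Y), payoffs (7, 11).
Delta gets 9 moving first and 7 moving second, so Delta prefers to move first.

first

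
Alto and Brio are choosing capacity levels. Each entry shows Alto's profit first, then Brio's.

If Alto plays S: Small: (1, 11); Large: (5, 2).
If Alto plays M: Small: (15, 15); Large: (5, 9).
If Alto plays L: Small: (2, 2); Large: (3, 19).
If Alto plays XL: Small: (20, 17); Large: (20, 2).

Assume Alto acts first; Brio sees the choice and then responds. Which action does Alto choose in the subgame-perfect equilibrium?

XL

Work backward from Brio's decision.
- S: Brio compares 11, 2 and picks Small; Alto would get 1.
- M: Brio compares 15, 9 and picks Small; Alto would get 15.
- L: Brio compares 2, 19 and picks Large; Alto would get 3.
- XL: Brio compares 17, 2 and picks Small; Alto would get 20.
Maximizing over 1, 15, 3, 20, Alto chooses XL. Subgame-perfect outcome: (XL, Small) with payoffs (20, 17).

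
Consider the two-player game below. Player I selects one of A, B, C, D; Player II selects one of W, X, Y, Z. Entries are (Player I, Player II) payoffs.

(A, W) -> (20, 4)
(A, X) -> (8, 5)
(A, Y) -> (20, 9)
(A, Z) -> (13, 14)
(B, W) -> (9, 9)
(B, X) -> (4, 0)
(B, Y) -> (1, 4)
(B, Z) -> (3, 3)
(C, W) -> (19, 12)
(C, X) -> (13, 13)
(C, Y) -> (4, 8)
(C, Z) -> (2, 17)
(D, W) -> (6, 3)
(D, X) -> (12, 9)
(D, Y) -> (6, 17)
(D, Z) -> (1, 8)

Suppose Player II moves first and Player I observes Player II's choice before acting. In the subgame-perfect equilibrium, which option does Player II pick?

Player I best-responds to each possible Player II move:
- W → Player I plays A (best of 20, 9, 19, 6); Player II gets 4.
- X → Player I plays C (best of 8, 4, 13, 12); Player II gets 13.
- Y → Player I plays A (best of 20, 1, 4, 6); Player II gets 9.
- Z → Player I plays A (best of 13, 3, 2, 1); Player II gets 14.
Among 4, 13, 9, 14, the best is 14 at Z. Subgame-perfect outcome: (A, Z) with payoffs (13, 14).

Z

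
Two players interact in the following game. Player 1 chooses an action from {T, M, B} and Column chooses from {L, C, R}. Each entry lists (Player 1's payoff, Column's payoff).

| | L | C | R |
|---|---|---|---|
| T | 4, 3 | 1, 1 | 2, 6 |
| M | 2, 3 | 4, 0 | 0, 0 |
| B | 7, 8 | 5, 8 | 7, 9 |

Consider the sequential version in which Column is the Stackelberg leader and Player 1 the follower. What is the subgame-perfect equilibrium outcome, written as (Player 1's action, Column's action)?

Work backward from Player 1's decision.
- L → Player 1 plays B (best of 4, 2, 7); Column gets 8.
- C → Player 1 plays B (best of 1, 4, 5); Column gets 8.
- R → Player 1 plays B (best of 2, 0, 7); Column gets 9.
Maximizing over 8, 8, 9, Column chooses R. Subgame-perfect outcome: (B, R) with payoffs (7, 9).

(B, R)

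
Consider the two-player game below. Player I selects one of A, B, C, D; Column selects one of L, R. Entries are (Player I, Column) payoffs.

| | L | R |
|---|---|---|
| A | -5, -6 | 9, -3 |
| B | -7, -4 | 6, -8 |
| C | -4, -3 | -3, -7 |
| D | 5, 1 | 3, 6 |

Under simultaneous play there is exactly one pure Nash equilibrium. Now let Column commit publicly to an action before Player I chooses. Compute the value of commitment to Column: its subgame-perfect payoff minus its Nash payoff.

Player I best-responds to each possible Column move:
- L: BR = D, leader payoff 1.
- R: BR = A, leader payoff -3.
Maximizing over 1, -3, Column chooses L. Subgame-perfect outcome: (D, L) with payoffs (5, 1).
Under simultaneous play:
Player I's best replies: L→D; R→A.
Column's best replies: A→R; B→L; C→L; D→R.
The unique mutual best reply is (A, R), giving (9, -3).
Column's commitment gain: 1 − -3 = 4.

4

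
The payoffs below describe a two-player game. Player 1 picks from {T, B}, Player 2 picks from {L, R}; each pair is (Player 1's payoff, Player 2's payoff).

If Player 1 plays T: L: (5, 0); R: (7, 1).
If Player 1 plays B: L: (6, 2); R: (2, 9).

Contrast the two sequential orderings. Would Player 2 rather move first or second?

first

If Player 1 leads: Player 2's best replies are T→R, B→R; Player 1's induced payoffs 7, 2; outcome (T, R), payoffs (7, 1).
If Player 2 leads: Player 1's best replies are L→B, R→T; Player 2's induced payoffs 2, 1; outcome (B, L), payoffs (6, 2).
Player 2 gets 2 moving first and 1 moving second, so Player 2 prefers to move first.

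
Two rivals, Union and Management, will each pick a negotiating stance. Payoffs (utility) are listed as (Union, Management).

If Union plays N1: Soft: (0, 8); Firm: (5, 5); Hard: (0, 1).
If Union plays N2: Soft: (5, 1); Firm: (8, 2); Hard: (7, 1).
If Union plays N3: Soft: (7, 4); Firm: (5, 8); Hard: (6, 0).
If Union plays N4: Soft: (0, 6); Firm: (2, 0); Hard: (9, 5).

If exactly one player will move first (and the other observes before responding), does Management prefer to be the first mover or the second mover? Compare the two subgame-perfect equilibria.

first

If Union leads: Management's best replies are N1→Soft, N2→Firm, N3→Firm, N4→Soft; Union's induced payoffs 0, 8, 5, 0; outcome (N2, Firm), payoffs (8, 2).
If Management leads: Union's best replies are Soft→N3, Firm→N2, Hard→N4; Management's induced payoffs 4, 2, 5; outcome (N4, Hard), payoffs (9, 5).
Management gets 5 moving first and 2 moving second, so Management prefers to move first.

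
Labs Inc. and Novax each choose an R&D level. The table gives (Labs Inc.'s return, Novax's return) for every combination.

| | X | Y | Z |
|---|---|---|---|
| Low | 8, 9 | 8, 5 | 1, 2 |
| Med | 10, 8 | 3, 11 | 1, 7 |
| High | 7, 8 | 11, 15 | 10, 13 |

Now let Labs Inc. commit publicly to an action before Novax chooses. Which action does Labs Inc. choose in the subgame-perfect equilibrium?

Novax best-responds to each possible Labs Inc. move:
- Low → Novax plays X (best of 9, 5, 2); Labs Inc. gets 8.
- Med → Novax plays Y (best of 8, 11, 7); Labs Inc. gets 3.
- High → Novax plays Y (best of 8, 15, 13); Labs Inc. gets 11.
Labs Inc.'s induced payoffs are 8, 3, 11, so Labs Inc. commits to High. Subgame-perfect outcome: (High, Y) with payoffs (11, 15).

High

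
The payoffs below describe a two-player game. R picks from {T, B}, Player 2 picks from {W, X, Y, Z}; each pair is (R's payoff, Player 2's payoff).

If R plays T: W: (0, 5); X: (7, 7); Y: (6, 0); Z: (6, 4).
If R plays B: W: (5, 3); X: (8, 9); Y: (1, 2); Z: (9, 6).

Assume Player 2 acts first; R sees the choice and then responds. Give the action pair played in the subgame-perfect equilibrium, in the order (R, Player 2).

Solve by backward induction (Player 2 leads).
- W: BR = B, leader payoff 3.
- X: BR = B, leader payoff 9.
- Y: BR = T, leader payoff 0.
- Z: BR = B, leader payoff 6.
Maximizing over 3, 9, 0, 6, Player 2 chooses X. Subgame-perfect outcome: (B, X) with payoffs (8, 9).

(B, X)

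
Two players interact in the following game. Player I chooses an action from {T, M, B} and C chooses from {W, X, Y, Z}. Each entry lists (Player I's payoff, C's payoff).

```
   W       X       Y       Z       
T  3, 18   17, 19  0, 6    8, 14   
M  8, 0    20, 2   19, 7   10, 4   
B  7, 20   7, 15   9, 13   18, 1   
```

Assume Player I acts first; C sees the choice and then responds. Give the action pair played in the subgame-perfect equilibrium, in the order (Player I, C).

(M, Y)

Work backward from C's decision.
- T: BR = X, leader payoff 17.
- M: BR = Y, leader payoff 19.
- B: BR = W, leader payoff 7.
Among 17, 19, 7, the best is 19 at M. Subgame-perfect outcome: (M, Y) with payoffs (19, 7).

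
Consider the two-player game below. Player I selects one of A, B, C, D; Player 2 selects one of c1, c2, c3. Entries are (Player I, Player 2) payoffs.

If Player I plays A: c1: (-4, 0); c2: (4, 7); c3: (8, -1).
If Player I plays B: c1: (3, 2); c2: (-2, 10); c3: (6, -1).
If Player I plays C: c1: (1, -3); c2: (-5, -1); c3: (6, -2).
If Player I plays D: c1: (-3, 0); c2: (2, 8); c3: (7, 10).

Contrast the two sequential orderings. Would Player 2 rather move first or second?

If Player I leads: Player 2's best replies are A→c2, B→c2, C→c2, D→c3; Player I's induced payoffs 4, -2, -5, 7; outcome (D, c3), payoffs (7, 10).
If Player 2 leads: Player I's best replies are c1→B, c2→A, c3→A; Player 2's induced payoffs 2, 7, -1; outcome (A, c2), payoffs (4, 7).
Player 2 gets 7 moving first and 10 moving second, so Player 2 prefers to move second.

second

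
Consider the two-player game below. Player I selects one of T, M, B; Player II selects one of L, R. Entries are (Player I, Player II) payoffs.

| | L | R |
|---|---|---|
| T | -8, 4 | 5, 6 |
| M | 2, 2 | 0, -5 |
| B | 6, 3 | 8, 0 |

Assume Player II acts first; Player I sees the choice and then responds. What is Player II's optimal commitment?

Player I best-responds to each possible Player II move:
- L → Player I plays B (best of -8, 2, 6); Player II gets 3.
- R → Player I plays B (best of 5, 0, 8); Player II gets 0.
Maximizing over 3, 0, Player II chooses L. Subgame-perfect outcome: (B, L) with payoffs (6, 3).

L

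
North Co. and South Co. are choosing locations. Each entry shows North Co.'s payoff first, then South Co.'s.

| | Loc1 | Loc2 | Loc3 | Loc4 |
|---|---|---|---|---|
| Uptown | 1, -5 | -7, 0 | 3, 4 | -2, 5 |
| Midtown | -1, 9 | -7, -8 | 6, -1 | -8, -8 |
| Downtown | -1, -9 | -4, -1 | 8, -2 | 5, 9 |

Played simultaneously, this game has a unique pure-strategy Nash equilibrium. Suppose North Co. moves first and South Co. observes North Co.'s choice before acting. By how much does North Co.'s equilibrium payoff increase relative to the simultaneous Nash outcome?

0

Backward induction with North Co. moving first.
- Uptown: BR = Loc4, leader payoff -2.
- Midtown: BR = Loc1, leader payoff -1.
- Downtown: BR = Loc4, leader payoff 5.
Maximizing over -2, -1, 5, North Co. chooses Downtown. Subgame-perfect outcome: (Downtown, Loc4) with payoffs (5, 9).
Under simultaneous play:
North Co.'s best replies: Loc1→Uptown; Loc2→Downtown; Loc3→Downtown; Loc4→Downtown.
South Co.'s best replies: Uptown→Loc4; Midtown→Loc1; Downtown→Loc4.
The unique mutual best reply is (Downtown, Loc4), giving (5, 9).
North Co.'s commitment gain: 5 − 5 = 0.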